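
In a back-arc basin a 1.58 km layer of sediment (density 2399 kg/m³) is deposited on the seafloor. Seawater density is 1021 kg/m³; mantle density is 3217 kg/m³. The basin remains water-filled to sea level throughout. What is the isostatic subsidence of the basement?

Submarine loading: the sediment displaces seawater, and the subsidence is in turn flooded, so s (ρ_m − ρ_w) = t (ρ_sed − ρ_w).
s = 1.58 km × (2399 − 1021) / (3217 − 1021) = 0.991 km.

0.991 km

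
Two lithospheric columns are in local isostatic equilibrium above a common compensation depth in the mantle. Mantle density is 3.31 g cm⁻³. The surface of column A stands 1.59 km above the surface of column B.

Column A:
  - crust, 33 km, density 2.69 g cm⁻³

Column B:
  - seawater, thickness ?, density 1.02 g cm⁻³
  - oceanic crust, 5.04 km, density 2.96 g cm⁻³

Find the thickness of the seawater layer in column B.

Take the compensation level at the base of the deeper column (depth z_c below the surface of column A) and equate Σ ρ_i t_i down to z_c; mantle fills any gap and the z_c terms cancel.
Column A: 33×2.69 + (z_c − 33)×3.31
Column B: 1.59×0 + x×1.02 + 5.04×2.96 + (z_c − 1.59 − 5.04 − x)×3.31
The z_c×3.31 term appears on both sides and cancels. Collect the known terms of each column as K = Σ(ρt)_known − 3.31 × (depth of known layers): K_A = 88.77 − 3.31×33 = −20.46; K_B = 14.9184 − 3.31×(1.59 + 5.04) = −7.0269.
Balance: K_A = K_B − x×(3.31 − 1.02), so x = (K_B − K_A)/(3.31 − 1.02) = 13.4331/2.29 = 5.87 km.

5.87 km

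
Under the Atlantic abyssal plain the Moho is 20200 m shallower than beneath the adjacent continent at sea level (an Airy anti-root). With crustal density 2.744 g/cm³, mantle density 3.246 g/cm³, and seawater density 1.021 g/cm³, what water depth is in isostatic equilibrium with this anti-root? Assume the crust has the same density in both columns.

Replacing a thickness d of crust by seawater at the top must be balanced by replacing crust with mantle at the base: d (ρ_c − ρ_w) = a (ρ_m − ρ_c).
d = a (ρ_m − ρ_c)/(ρ_c − ρ_w) = 20200 m × 0.502/1.723 = 5890 m.

5890 m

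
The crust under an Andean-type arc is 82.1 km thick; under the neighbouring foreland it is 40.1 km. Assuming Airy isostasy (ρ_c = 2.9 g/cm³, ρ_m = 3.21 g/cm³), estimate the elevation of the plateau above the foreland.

Excess crust Δ = 82.1 km − 40.1 km = 42 km, split between elevation h and root r with h + r = Δ.
Airy balance ρ_c h = (ρ_m − ρ_c) r gives r = h ρ_c/(ρ_m − ρ_c), so h (1 + ρ_c/(ρ_m − ρ_c)) = Δ, i.e. h = Δ (ρ_m − ρ_c)/ρ_m.
h = 42 km × 0.31/3.21 = 4.06 km.

4.06 km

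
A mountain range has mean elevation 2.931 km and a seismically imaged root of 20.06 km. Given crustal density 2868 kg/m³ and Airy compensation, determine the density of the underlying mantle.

Airy balance: ρ_c h = (ρ_m − ρ_c) r → ρ_m = ρ_c (1 + h/r).
ρ_m = 2868 × (1 + 2.931 km/20.06 km) = 3290 kg/m³.

3290 kg/m³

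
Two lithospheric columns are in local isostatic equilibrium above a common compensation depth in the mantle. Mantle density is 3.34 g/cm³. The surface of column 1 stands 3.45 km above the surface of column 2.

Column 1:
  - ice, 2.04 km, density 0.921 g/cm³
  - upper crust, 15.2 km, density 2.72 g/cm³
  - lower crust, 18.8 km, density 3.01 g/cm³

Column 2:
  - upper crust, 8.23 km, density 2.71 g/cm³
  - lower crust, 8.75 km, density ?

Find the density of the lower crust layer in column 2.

2.9 g/cm³

Take the compensation level at the base of the deeper column (depth z_c below the surface of column 1) and equate Σ ρ_i t_i down to z_c; mantle fills any gap and the z_c terms cancel.
Column 1: 2.04×0.921 + 15.2×2.72 + 18.8×3.01 + (z_c − 36.04)×3.34
Column 2: 3.45×0 + 8.23×2.71 + 8.75×ρ + (z_c − 3.45 − 16.98)×3.34
The z_c×3.34 term appears on both sides and cancels. Collect the known terms of each column as K = Σ(ρt)_known − 3.34 × (depth of known layers): K_1 = 99.81084 − 3.34×36.04 = −20.56276; K_2 = 22.3033 − 3.34×(3.45 + 16.98) = −45.9329.
Balance: K_1 = K_2 + 8.75×ρ, so ρ = (K_1 − K_2)/8.75 = 25.3701/8.75 = 2.9 g/cm³.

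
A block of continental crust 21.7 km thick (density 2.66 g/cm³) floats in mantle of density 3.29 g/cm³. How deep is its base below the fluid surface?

17.5 km

Draft d = t ρ_obj/ρ_fluid = 21.7 km × 2.66/3.29 = 17.5 km.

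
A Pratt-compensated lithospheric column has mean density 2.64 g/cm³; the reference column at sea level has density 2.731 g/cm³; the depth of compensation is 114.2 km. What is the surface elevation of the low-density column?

ρ_ref D = ρ (D + h) → h = D (ρ_ref − ρ)/ρ.
h = 114.2 km × (2.731 − 2.64)/2.64 = 3.94 km.

3.94 km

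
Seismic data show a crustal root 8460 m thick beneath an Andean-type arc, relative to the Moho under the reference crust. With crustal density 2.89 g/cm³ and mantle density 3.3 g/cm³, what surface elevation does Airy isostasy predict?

1200 m

By Archimedes' principle applied to the lithosphere: ρ_c h = (ρ_m − ρ_c) r.
h = r (ρ_m − ρ_c) / ρ_c = 8460 m × (3.3 − 2.89) / 2.89 = 1200 m.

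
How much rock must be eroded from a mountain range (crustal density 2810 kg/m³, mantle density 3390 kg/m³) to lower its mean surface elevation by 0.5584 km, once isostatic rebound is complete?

Net drop Δ = e − u = e − e ρ_c/ρ_m = e (ρ_m − ρ_c)/ρ_m.
e = Δ ρ_m/(ρ_m − ρ_c) = 0.5584 km × 3390/580 = 3.26 km.

3.26 km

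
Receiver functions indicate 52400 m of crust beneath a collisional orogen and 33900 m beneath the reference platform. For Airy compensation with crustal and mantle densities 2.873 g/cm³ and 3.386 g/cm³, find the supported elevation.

2800 m

Excess crust Δ = 52400 m − 33900 m = 18500 m, split between elevation h and root r with h + r = Δ.
Airy balance ρ_c h = (ρ_m − ρ_c) r gives r = h ρ_c/(ρ_m − ρ_c), so h (1 + ρ_c/(ρ_m − ρ_c)) = Δ, i.e. h = Δ (ρ_m − ρ_c)/ρ_m.
h = 18500 m × 0.513/3.386 = 2800 m.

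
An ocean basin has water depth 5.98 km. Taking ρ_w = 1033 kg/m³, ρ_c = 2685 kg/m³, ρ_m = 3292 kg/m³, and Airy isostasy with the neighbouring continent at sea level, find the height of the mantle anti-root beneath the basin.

16.3 km

Equating mass per unit area of the two columns: replacing crust with seawater at the top is compensated by replacing crust with mantle at the base: d (ρ_c − ρ_w) = a (ρ_m − ρ_c).
a = d (ρ_c − ρ_w)/(ρ_m − ρ_c) = 5.98 km × 1652/607 = 16.3 km.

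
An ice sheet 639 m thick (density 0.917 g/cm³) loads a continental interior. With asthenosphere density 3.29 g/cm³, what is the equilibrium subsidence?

178 m

By Archimedes' principle applied to the lithosphere: the ice load ρ_ice t is balanced by mantle displaced below, ρ_m s.
s = t ρ_ice / ρ_m = 639 m × 0.917/3.29 = 178 m.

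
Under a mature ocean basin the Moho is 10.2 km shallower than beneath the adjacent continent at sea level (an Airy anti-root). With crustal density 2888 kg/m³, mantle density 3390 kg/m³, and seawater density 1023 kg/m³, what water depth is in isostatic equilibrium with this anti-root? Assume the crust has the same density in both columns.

Replacing a thickness d of crust by seawater at the top must be balanced by replacing crust with mantle at the base: d (ρ_c − ρ_w) = a (ρ_m − ρ_c).
d = a (ρ_m − ρ_c)/(ρ_c − ρ_w) = 10.2 km × 502/1865 = 2.75 km.

2.75 km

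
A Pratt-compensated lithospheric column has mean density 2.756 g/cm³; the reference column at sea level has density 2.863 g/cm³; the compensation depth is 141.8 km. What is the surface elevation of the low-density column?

5.51 km

ρ_ref D = ρ (D + h) → h = D (ρ_ref − ρ)/ρ.
h = 141.8 km × (2.863 − 2.756)/2.756 = 5.51 km.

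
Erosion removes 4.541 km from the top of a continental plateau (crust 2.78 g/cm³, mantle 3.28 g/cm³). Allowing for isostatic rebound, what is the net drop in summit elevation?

0.692 km

Rebound u = e ρ_c/ρ_m = 4.541 km × 2.78/3.28 = 3.849 km.
Net surface drop = e − u = 4.541 km − 3.849 km = e (ρ_m − ρ_c)/ρ_m = 0.692 km.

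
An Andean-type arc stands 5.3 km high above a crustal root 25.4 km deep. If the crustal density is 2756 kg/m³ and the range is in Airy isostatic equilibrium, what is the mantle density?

3330 kg/m³

Airy balance: ρ_c h = (ρ_m − ρ_c) r → ρ_m = ρ_c (1 + h/r).
ρ_m = 2756 × (1 + 5.3 km/25.4 km) = 3330 kg/m³.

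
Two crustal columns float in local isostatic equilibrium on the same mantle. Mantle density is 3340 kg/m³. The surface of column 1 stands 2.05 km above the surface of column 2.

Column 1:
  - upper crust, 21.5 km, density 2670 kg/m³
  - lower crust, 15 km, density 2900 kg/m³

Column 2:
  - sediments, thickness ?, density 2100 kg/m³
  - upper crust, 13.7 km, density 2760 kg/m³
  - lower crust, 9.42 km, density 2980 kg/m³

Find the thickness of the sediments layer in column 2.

Take the compensation level at the base of the deeper column (depth z_c below the surface of column 1) and equate Σ ρ_i t_i down to z_c; mantle fills any gap and the z_c terms cancel.
Column 1: 21.5×2670 + 15×2900 + (z_c − 36.5)×3340
Column 2: 2.05×0 + x×2100 + 13.7×2760 + 9.42×2980 + (z_c − 2.05 − 23.12 − x)×3340
The z_c×3340 term appears on both sides and cancels. Collect the known terms of each column as K = Σ(ρt)_known − 3340 × (depth of known layers): K_1 = 100905 − 3340×36.5 = −21005; K_2 = 65883.6 − 3340×(2.05 + 23.12) = −18184.2.
Balance: K_1 = K_2 − x×(3340 − 2100), so x = (K_2 − K_1)/(3340 − 2100) = 2820.8/1240 = 2.27 km.

2.27 km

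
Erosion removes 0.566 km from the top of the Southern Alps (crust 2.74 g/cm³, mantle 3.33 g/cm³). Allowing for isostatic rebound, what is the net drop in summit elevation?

0.1 km

Rebound u = e ρ_c/ρ_m = 0.566 km × 2.74/3.33 = 0.4657 km.
Net surface drop = e − u = 0.566 km − 0.4657 km = e (ρ_m − ρ_c)/ρ_m = 0.1 km.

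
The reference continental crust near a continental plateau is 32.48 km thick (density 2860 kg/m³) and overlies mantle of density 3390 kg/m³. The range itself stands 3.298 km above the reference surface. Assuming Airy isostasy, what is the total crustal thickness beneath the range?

Root depth r = h ρ_c / (ρ_m − ρ_c) = 3.298 km × 2860 / 530 = 17.8 km.
Total thickness = T + h + r = 32.48 km + 3.298 km + 17.8 km = 53.6 km.

53.6 km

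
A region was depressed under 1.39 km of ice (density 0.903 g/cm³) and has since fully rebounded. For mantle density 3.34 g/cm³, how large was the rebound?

Removing the load lets mantle flow back in; uplift u satisfies ρ_ice t = ρ_m u.
u = t ρ_ice/ρ_m = 1.39 km × 0.903/3.34 = 0.376 km.

0.376 km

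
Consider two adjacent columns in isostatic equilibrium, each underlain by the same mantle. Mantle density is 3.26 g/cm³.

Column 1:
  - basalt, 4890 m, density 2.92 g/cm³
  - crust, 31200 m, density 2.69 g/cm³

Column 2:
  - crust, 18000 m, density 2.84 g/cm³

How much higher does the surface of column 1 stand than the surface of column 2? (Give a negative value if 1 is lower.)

3650 m

For any compensation level in the mantle, the mantle terms cancel and isostasy reduces to e = (Σt_1 − Σt_2) − (Σ(ρt)_1 − Σ(ρt)_2) / ρ_m.
Σt_1 = 36090 m; Σt_2 = 18000 m; Σ(ρt)_1 = 98206.8; Σ(ρt)_2 = 51120 (in m·g/cm³).
e = (36090 − 18000) − (98206.8 − 51120) / 3.26 = 3650 m.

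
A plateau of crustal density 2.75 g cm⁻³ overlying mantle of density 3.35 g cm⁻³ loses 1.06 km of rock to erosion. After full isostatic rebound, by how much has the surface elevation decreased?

Rebound u = e ρ_c/ρ_m = 1.06 km × 2.75/3.35 = 0.8701 km.
Net surface drop = e − u = 1.06 km − 0.8701 km = e (ρ_m − ρ_c)/ρ_m = 0.19 km.

0.19 km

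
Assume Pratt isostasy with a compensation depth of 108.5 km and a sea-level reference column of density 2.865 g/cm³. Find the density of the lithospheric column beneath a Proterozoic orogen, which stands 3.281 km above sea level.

Pratt balance: ρ_ref D = ρ (D + h).
ρ = ρ_ref D/(D + h) = 2.865 × 108.5 km/(108.5 km + 3.281 km) = 2.78 g/cm³.

2.78 g/cm³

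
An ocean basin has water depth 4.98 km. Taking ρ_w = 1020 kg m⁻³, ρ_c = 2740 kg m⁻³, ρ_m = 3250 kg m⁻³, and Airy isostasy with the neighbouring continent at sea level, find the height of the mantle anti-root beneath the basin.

By Archimedes' principle applied to the lithosphere: replacing crust with seawater at the top is compensated by replacing crust with mantle at the base: d (ρ_c − ρ_w) = a (ρ_m − ρ_c).
a = d (ρ_c − ρ_w)/(ρ_m − ρ_c) = 4.98 km × 1720/510 = 16.8 km.

16.8 km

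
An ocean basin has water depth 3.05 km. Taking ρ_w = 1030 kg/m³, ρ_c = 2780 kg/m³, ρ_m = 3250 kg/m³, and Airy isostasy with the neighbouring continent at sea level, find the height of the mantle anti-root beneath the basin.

Isostatic balance requires: replacing crust with seawater at the top is compensated by replacing crust with mantle at the base: d (ρ_c − ρ_w) = a (ρ_m − ρ_c).
a = d (ρ_c − ρ_w)/(ρ_m − ρ_c) = 3.05 km × 1750/470 = 11.4 km.

11.4 km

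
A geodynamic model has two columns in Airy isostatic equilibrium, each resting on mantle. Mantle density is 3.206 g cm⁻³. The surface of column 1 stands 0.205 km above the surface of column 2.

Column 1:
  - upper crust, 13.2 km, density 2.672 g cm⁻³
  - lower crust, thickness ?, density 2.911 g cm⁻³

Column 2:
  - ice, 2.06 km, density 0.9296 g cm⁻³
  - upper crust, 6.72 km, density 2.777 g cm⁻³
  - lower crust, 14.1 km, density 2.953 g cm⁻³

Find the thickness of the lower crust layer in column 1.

16.1 km

Take the compensation level at the base of the deeper column (depth z_c below the surface of column 1) and equate Σ ρ_i t_i down to z_c; mantle fills any gap and the z_c terms cancel.
Column 1: 13.2×2.672 + x×2.911 + (z_c − 13.2 − x)×3.206
Column 2: 0.205×0 + 2.06×0.9296 + 6.72×2.777 + 14.1×2.953 + (z_c − 0.205 − 22.88)×3.206
The z_c×3.206 term appears on both sides and cancels. Collect the known terms of each column as K = Σ(ρt)_known − 3.206 × (depth of known layers): K_1 = 35.2704 − 3.206×13.2 = −7.0488; K_2 = 62.213716 − 3.206×(0.205 + 22.88) = −11.796794.
Balance: K_1 − x×(3.206 − 2.911) = K_2, so x = (K_1 − K_2)/(3.206 − 2.911) = 4.74799/0.295 = 16.1 km.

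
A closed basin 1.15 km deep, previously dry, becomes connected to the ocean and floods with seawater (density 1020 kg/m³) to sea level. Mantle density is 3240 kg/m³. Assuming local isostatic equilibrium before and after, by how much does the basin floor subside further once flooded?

0.528 km

After flooding the water column is d + s deep. Its weight must equal the weight of mantle displaced by the extra subsidence s: (d + s) ρ_w = s ρ_m.
s = d ρ_w / (ρ_m − ρ_w) = 1.15 km × 1020/(3240 − 1020) = 0.528 km.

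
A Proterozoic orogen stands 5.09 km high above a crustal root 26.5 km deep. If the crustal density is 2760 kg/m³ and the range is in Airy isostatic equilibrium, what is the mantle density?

3290 kg/m³

Airy balance: ρ_c h = (ρ_m − ρ_c) r → ρ_m = ρ_c (1 + h/r).
ρ_m = 2760 × (1 + 5.09 km/26.5 km) = 3290 kg/m³.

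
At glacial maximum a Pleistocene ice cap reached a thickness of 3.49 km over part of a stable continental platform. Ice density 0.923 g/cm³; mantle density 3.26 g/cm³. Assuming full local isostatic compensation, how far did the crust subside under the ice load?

Equating mass per unit area of the two columns: the ice load ρ_ice t is balanced by mantle displaced below, ρ_m s.
s = t ρ_ice / ρ_m = 3.49 km × 0.923/3.26 = 0.988 km.

0.988 km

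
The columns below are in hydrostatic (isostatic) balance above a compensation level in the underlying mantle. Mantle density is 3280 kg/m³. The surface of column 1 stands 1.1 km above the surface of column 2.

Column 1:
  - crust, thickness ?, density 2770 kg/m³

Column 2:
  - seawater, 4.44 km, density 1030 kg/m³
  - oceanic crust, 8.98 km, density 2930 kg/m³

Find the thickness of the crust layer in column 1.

32.8 km

Take the compensation level at the base of the deeper column (depth z_c below the surface of column 1) and equate Σ ρ_i t_i down to z_c; mantle fills any gap and the z_c terms cancel.
Column 1: x×2770 + (z_c − 0 − x)×3280
Column 2: 1.1×0 + 4.44×1030 + 8.98×2930 + (z_c − 1.1 − 13.42)×3280
The z_c×3280 term appears on both sides and cancels. Collect the known terms of each column as K = Σ(ρt)_known − 3280 × (depth of known layers): K_1 = 0 − 3280×0 = 0; K_2 = 30884.6 − 3280×(1.1 + 13.42) = −16741.
Balance: K_1 − x×(3280 − 2770) = K_2, so x = (K_1 − K_2)/(3280 − 2770) = 16741/510 = 32.8 km.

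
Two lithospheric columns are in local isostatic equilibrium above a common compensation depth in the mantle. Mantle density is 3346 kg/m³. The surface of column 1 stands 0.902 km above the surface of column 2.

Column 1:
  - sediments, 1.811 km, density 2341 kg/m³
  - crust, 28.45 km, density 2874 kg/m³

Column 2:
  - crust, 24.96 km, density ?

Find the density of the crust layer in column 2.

2860 kg/m³

Take the compensation level at the base of the deeper column (depth z_c below the surface of column 1) and equate Σ ρ_i t_i down to z_c; mantle fills any gap and the z_c terms cancel.
Column 1: 1.811×2341 + 28.45×2874 + (z_c − 30.261)×3346
Column 2: 0.902×0 + 24.96×ρ + (z_c − 0.902 − 24.96)×3346
The z_c×3346 term appears on both sides and cancels. Collect the known terms of each column as K = Σ(ρt)_known − 3346 × (depth of known layers): K_1 = 86004.851 − 3346×30.261 = −15248.455; K_2 = 0 − 3346×(0.902 + 24.96) = −86534.252.
Balance: K_1 = K_2 + 24.96×ρ, so ρ = (K_1 − K_2)/24.96 = 71285.8/24.96 = 2860 kg/m³.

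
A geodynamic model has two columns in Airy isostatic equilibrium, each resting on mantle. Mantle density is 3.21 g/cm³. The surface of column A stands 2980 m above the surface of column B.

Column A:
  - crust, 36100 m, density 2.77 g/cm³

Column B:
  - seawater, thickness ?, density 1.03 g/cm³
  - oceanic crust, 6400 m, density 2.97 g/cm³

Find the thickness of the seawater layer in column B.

2190 m

Take the compensation level at the base of the deeper column (depth z_c below the surface of column A) and equate Σ ρ_i t_i down to z_c; mantle fills any gap and the z_c terms cancel.
Column A: 36100×2.77 + (z_c − 36100)×3.21
Column B: 2980×0 + x×1.03 + 6400×2.97 + (z_c − 2980 − 6400 − x)×3.21
The z_c×3.21 term appears on both sides and cancels. Collect the known terms of each column as K = Σ(ρt)_known − 3.21 × (depth of known layers): K_A = 99997 − 3.21×36100 = −15884; K_B = 19008 − 3.21×(2980 + 6400) = −11101.8.
Balance: K_A = K_B − x×(3.21 − 1.03), so x = (K_B − K_A)/(3.21 − 1.03) = 4782.2/2.18 = 2190 m.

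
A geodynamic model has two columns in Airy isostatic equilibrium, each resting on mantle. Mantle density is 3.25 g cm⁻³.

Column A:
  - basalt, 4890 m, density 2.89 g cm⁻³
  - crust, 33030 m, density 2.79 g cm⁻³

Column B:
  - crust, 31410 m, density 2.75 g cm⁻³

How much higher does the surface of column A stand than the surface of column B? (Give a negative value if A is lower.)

384 m

For any compensation level in the mantle, the mantle terms cancel and isostasy reduces to e = (Σt_A − Σt_B) − (Σ(ρt)_A − Σ(ρt)_B) / ρ_m.
Σt_A = 37920 m; Σt_B = 31410 m; Σ(ρt)_A = 106285.8; Σ(ρt)_B = 86377.5 (in m·g cm⁻³).
e = (37920 − 31410) − (106285.8 − 86377.5) / 3.25 = 384 m.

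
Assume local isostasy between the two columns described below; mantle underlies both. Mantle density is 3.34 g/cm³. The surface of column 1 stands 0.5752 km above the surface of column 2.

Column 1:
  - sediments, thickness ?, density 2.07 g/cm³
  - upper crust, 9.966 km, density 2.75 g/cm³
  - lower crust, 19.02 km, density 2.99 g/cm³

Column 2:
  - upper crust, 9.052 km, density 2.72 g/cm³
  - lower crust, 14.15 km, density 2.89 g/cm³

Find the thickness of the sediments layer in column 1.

1.07 km

Take the compensation level at the base of the deeper column (depth z_c below the surface of column 1) and equate Σ ρ_i t_i down to z_c; mantle fills any gap and the z_c terms cancel.
Column 1: x×2.07 + 9.966×2.75 + 19.02×2.99 + (z_c − 28.986 − x)×3.34
Column 2: 0.5752×0 + 9.052×2.72 + 14.15×2.89 + (z_c − 0.5752 − 23.202)×3.34
The z_c×3.34 term appears on both sides and cancels. Collect the known terms of each column as K = Σ(ρt)_known − 3.34 × (depth of known layers): K_1 = 84.2763 − 3.34×28.986 = −12.53694; K_2 = 65.51494 − 3.34×(0.5752 + 23.202) = −13.900908.
Balance: K_1 − x×(3.34 − 2.07) = K_2, so x = (K_1 − K_2)/(3.34 − 2.07) = 1.36397/1.27 = 1.07 km.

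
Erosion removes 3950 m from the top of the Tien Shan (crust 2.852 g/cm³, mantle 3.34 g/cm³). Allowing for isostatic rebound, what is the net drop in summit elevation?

Rebound u = e ρ_c/ρ_m = 3950 m × 2.852/3.34 = 3373 m.
Net surface drop = e − u = 3950 m − 3373 m = e (ρ_m − ρ_c)/ρ_m = 577 m.

577 m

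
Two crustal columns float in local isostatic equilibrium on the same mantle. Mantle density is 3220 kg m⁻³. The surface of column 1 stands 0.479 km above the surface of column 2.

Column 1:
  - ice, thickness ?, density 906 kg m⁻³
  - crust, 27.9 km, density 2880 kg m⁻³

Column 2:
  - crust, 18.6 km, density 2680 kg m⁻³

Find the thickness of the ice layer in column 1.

0.908 km

Take the compensation level at the base of the deeper column (depth z_c below the surface of column 1) and equate Σ ρ_i t_i down to z_c; mantle fills any gap and the z_c terms cancel.
Column 1: x×906 + 27.9×2880 + (z_c − 27.9 − x)×3220
Column 2: 0.479×0 + 18.6×2680 + (z_c − 0.479 − 18.6)×3220
The z_c×3220 term appears on both sides and cancels. Collect the known terms of each column as K = Σ(ρt)_known − 3220 × (depth of known layers): K_1 = 80352 − 3220×27.9 = −9486; K_2 = 49848 − 3220×(0.479 + 18.6) = −11586.38.
Balance: K_1 − x×(3220 − 906) = K_2, so x = (K_1 − K_2)/(3220 − 906) = 2100.38/2314 = 0.908 km.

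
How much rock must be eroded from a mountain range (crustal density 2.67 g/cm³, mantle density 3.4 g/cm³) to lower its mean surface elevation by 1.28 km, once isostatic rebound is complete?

Net drop Δ = e − u = e − e ρ_c/ρ_m = e (ρ_m − ρ_c)/ρ_m.
e = Δ ρ_m/(ρ_m − ρ_c) = 1.28 km × 3.4/0.73 = 5.96 km.

5.96 km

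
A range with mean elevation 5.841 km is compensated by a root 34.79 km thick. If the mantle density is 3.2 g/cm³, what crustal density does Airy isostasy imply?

ρ_c h = (ρ_m − ρ_c) r → ρ_c (h + r) = ρ_m r → ρ_c = ρ_m r / (h + r).
ρ_c = 3.2 × 34.79 km / (5.841 km + 34.79 km) = 2.74 g/cm³.

2.74 g/cm³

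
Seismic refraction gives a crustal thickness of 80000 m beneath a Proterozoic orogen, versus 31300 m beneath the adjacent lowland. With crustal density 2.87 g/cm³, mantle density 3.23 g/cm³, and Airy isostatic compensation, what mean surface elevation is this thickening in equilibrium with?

5430 m

Excess crust Δ = 80000 m − 31300 m = 48700 m, split between elevation h and root r with h + r = Δ.
Airy balance ρ_c h = (ρ_m − ρ_c) r gives r = h ρ_c/(ρ_m − ρ_c), so h (1 + ρ_c/(ρ_m − ρ_c)) = Δ, i.e. h = Δ (ρ_m − ρ_c)/ρ_m.
h = 48700 m × 0.36/3.23 = 5430 m.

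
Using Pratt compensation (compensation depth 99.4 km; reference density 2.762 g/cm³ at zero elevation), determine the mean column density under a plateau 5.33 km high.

Pratt balance: ρ_ref D = ρ (D + h).
ρ = ρ_ref D/(D + h) = 2.762 × 99.4 km/(99.4 km + 5.33 km) = 2.62 g/cm³.

2.62 g/cm³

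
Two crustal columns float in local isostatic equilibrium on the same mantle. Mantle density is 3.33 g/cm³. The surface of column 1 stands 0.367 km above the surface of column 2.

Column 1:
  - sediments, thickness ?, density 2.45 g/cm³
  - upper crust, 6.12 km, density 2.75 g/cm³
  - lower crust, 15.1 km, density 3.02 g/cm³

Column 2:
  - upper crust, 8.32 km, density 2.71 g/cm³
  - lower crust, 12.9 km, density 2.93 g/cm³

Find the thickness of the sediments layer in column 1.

3.76 km

Take the compensation level at the base of the deeper column (depth z_c below the surface of column 1) and equate Σ ρ_i t_i down to z_c; mantle fills any gap and the z_c terms cancel.
Column 1: x×2.45 + 6.12×2.75 + 15.1×3.02 + (z_c − 21.22 − x)×3.33
Column 2: 0.367×0 + 8.32×2.71 + 12.9×2.93 + (z_c − 0.367 − 21.22)×3.33
The z_c×3.33 term appears on both sides and cancels. Collect the known terms of each column as K = Σ(ρt)_known − 3.33 × (depth of known layers): K_1 = 62.432 − 3.33×21.22 = −8.2306; K_2 = 60.3442 − 3.33×(0.367 + 21.22) = −11.54051.
Balance: K_1 − x×(3.33 − 2.45) = K_2, so x = (K_1 − K_2)/(3.33 − 2.45) = 3.30991/0.88 = 3.76 km.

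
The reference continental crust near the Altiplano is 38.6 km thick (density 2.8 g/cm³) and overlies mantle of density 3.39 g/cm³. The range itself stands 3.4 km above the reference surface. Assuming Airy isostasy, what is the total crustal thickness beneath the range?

Root depth r = h ρ_c / (ρ_m − ρ_c) = 3.4 km × 2.8 / 0.59 = 16.14 km.
Total thickness = T + h + r = 38.6 km + 3.4 km + 16.14 km = 58.1 km.

58.1 km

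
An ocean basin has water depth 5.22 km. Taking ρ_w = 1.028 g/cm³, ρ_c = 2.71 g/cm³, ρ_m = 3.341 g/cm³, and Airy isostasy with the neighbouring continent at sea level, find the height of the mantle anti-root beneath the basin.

By Archimedes' principle applied to the lithosphere: replacing crust with seawater at the top is compensated by replacing crust with mantle at the base: d (ρ_c − ρ_w) = a (ρ_m − ρ_c).
a = d (ρ_c − ρ_w)/(ρ_m − ρ_c) = 5.22 km × 1.682/0.631 = 13.9 km.

13.9 km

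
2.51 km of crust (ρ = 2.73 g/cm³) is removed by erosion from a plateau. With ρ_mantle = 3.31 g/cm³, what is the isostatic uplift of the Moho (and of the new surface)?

2.07 km

Unloading: uplift u = e ρ_c/ρ_m = 2.51 km × 2.73/3.31 = 2.07 km.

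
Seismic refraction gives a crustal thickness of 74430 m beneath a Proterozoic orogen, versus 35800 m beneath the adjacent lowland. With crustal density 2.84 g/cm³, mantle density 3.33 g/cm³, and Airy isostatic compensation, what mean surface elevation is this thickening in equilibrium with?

5680 m

Excess crust Δ = 74430 m − 35800 m = 38630 m, split between elevation h and root r with h + r = Δ.
Airy balance ρ_c h = (ρ_m − ρ_c) r gives r = h ρ_c/(ρ_m − ρ_c), so h (1 + ρ_c/(ρ_m − ρ_c)) = Δ, i.e. h = Δ (ρ_m − ρ_c)/ρ_m.
h = 38630 m × 0.49/3.33 = 5680 m.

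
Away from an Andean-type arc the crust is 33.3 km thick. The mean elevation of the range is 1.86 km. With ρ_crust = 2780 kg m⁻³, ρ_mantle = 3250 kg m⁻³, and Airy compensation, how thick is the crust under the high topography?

46.2 km

Root depth r = h ρ_c / (ρ_m − ρ_c) = 1.86 km × 2780 / 470 = 11 km.
Total thickness = T + h + r = 33.3 km + 1.86 km + 11 km = 46.2 km.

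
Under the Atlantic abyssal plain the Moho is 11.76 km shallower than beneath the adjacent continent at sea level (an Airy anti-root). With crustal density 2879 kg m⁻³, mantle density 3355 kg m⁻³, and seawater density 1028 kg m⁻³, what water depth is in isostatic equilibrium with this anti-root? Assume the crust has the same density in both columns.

Replacing a thickness d of crust by seawater at the top must be balanced by replacing crust with mantle at the base: d (ρ_c − ρ_w) = a (ρ_m − ρ_c).
d = a (ρ_m − ρ_c)/(ρ_c − ρ_w) = 11.76 km × 476/1851 = 3.02 km.

3.02 km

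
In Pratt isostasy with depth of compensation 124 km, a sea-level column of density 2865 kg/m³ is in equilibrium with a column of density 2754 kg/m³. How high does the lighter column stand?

ρ_ref D = ρ (D + h) → h = D (ρ_ref − ρ)/ρ.
h = 124 km × (2865 − 2754)/2754 = 5 km.

5 km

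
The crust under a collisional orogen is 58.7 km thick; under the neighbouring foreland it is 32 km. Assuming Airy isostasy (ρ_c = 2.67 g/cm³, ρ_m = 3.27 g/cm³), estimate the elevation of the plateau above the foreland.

4.9 km

Excess crust Δ = 58.7 km − 32 km = 26.7 km, split between elevation h and root r with h + r = Δ.
Airy balance ρ_c h = (ρ_m − ρ_c) r gives r = h ρ_c/(ρ_m − ρ_c), so h (1 + ρ_c/(ρ_m − ρ_c)) = Δ, i.e. h = Δ (ρ_m − ρ_c)/ρ_m.
h = 26.7 km × 0.6/3.27 = 4.9 km.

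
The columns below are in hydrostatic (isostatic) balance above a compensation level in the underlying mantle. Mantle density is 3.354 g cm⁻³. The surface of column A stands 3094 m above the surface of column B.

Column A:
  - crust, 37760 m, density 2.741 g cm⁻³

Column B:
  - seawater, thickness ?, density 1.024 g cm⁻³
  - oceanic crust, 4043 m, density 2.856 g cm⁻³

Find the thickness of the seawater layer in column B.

Take the compensation level at the base of the deeper column (depth z_c below the surface of column A) and equate Σ ρ_i t_i down to z_c; mantle fills any gap and the z_c terms cancel.
Column A: 37760×2.741 + (z_c − 37760)×3.354
Column B: 3094×0 + x×1.024 + 4043×2.856 + (z_c − 3094 − 4043 − x)×3.354
The z_c×3.354 term appears on both sides and cancels. Collect the known terms of each column as K = Σ(ρt)_known − 3.354 × (depth of known layers): K_A = 103500.16 − 3.354×37760 = −23146.88; K_B = 11546.808 − 3.354×(3094 + 4043) = −12390.69.
Balance: K_A = K_B − x×(3.354 − 1.024), so x = (K_B − K_A)/(3.354 − 1.024) = 10756.2/2.33 = 4620 m.

4620 m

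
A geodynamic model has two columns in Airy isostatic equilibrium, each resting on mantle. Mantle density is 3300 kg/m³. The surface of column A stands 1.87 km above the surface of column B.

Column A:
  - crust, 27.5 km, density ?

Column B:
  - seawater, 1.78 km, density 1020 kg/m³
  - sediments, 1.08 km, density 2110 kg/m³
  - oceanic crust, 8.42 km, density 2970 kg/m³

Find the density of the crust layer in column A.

2780 kg/m³

Take the compensation level at the base of the deeper column (depth z_c below the surface of column A) and equate Σ ρ_i t_i down to z_c; mantle fills any gap and the z_c terms cancel.
Column A: 27.5×ρ + (z_c − 27.5)×3300
Column B: 1.87×0 + 1.78×1020 + 1.08×2110 + 8.42×2970 + (z_c − 1.87 − 11.28)×3300
The z_c×3300 term appears on both sides and cancels. Collect the known terms of each column as K = Σ(ρt)_known − 3300 × (depth of known layers): K_A = 0 − 3300×27.5 = −90750; K_B = 29101.8 − 3300×(1.87 + 11.28) = −14293.2.
Balance: K_A + 27.5×ρ = K_B, so ρ = (K_B − K_A)/27.5 = 76456.8/27.5 = 2780 kg/m³.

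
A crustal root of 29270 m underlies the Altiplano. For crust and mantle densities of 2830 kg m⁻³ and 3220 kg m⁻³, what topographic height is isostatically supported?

4030 m

In Airy isostatic equilibrium: ρ_c h = (ρ_m − ρ_c) r.
h = r (ρ_m − ρ_c) / ρ_c = 29270 m × (3220 − 2830) / 2830 = 4030 m.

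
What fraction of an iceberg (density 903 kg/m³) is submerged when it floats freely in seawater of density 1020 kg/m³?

Submerged fraction = ρ_obj/ρ_fluid = 903/1020 = 0.885.

0.885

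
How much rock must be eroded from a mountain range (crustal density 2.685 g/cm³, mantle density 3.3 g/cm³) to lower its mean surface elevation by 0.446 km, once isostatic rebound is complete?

Net drop Δ = e − u = e − e ρ_c/ρ_m = e (ρ_m − ρ_c)/ρ_m.
e = Δ ρ_m/(ρ_m − ρ_c) = 0.446 km × 3.3/0.615 = 2.39 km.

2.39 km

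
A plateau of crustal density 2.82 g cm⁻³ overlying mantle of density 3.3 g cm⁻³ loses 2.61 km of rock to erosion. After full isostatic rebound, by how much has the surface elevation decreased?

0.38 km

Rebound u = e ρ_c/ρ_m = 2.61 km × 2.82/3.3 = 2.23 km.
Net surface drop = e − u = 2.61 km − 2.23 km = e (ρ_m − ρ_c)/ρ_m = 0.38 km.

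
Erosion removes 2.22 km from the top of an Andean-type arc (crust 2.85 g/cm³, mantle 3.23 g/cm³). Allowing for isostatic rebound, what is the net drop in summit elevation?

Rebound u = e ρ_c/ρ_m = 2.22 km × 2.85/3.23 = 1.959 km.
Net surface drop = e − u = 2.22 km − 1.959 km = e (ρ_m − ρ_c)/ρ_m = 0.261 km.

0.261 km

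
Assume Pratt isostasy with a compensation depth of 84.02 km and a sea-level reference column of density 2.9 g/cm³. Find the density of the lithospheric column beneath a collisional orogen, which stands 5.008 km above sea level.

2.74 g/cm³

Pratt balance: ρ_ref D = ρ (D + h).
ρ = ρ_ref D/(D + h) = 2.9 × 84.02 km/(84.02 km + 5.008 km) = 2.74 g/cm³.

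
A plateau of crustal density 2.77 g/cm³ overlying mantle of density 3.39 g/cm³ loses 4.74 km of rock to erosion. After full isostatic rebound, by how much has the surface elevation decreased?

0.867 km

Rebound u = e ρ_c/ρ_m = 4.74 km × 2.77/3.39 = 3.873 km.
Net surface drop = e − u = 4.74 km − 3.873 km = e (ρ_m − ρ_c)/ρ_m = 0.867 km.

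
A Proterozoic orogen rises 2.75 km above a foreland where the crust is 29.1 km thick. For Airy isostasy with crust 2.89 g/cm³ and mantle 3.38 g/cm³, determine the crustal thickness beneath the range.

48.1 km

Root depth r = h ρ_c / (ρ_m − ρ_c) = 2.75 km × 2.89 / 0.49 = 16.22 km.
Total thickness = T + h + r = 29.1 km + 2.75 km + 16.22 km = 48.1 km.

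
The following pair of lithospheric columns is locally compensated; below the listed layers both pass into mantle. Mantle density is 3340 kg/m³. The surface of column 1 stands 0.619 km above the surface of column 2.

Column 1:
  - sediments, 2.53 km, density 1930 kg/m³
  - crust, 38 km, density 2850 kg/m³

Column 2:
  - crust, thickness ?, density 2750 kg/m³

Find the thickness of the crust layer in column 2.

34.1 km

Take the compensation level at the base of the deeper column (depth z_c below the surface of column 1) and equate Σ ρ_i t_i down to z_c; mantle fills any gap and the z_c terms cancel.
Column 1: 2.53×1930 + 38×2850 + (z_c − 40.53)×3340
Column 2: 0.619×0 + x×2750 + (z_c − 0.619 − 0 − x)×3340
The z_c×3340 term appears on both sides and cancels. Collect the known terms of each column as K = Σ(ρt)_known − 3340 × (depth of known layers): K_1 = 113182.9 − 3340×40.53 = −22187.3; K_2 = 0 − 3340×(0.619 + 0) = −2067.46.
Balance: K_1 = K_2 − x×(3340 − 2750), so x = (K_2 − K_1)/(3340 − 2750) = 20119.8/590 = 34.1 km.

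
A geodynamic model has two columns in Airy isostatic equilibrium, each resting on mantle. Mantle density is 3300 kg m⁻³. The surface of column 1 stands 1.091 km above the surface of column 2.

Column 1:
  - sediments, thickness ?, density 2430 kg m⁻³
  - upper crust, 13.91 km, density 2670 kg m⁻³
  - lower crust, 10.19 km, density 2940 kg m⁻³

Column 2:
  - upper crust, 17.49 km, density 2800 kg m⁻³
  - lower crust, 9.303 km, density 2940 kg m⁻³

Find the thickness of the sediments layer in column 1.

Take the compensation level at the base of the deeper column (depth z_c below the surface of column 1) and equate Σ ρ_i t_i down to z_c; mantle fills any gap and the z_c terms cancel.
Column 1: x×2430 + 13.91×2670 + 10.19×2940 + (z_c − 24.1 − x)×3300
Column 2: 1.091×0 + 17.49×2800 + 9.303×2940 + (z_c − 1.091 − 26.793)×3300
The z_c×3300 term appears on both sides and cancels. Collect the known terms of each column as K = Σ(ρt)_known − 3300 × (depth of known layers): K_1 = 67098.3 − 3300×24.1 = −12431.7; K_2 = 76322.82 − 3300×(1.091 + 26.793) = −15694.38.
Balance: K_1 − x×(3300 − 2430) = K_2, so x = (K_1 − K_2)/(3300 − 2430) = 3262.68/870 = 3.75 km.

3.75 km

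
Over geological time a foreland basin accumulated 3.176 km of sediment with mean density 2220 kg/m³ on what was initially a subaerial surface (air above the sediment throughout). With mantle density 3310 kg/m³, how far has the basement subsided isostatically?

2.13 km

Subaerial load: s = t ρ_sed / ρ_m = 3.176 km × 2220/3310 = 2.13 km.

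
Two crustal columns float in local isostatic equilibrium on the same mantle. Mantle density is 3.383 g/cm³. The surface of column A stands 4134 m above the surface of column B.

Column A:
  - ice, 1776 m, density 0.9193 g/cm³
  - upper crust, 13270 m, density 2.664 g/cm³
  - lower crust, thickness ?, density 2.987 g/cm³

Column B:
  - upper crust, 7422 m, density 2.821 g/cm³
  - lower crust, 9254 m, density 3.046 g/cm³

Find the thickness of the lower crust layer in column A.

18600 m

Take the compensation level at the base of the deeper column (depth z_c below the surface of column A) and equate Σ ρ_i t_i down to z_c; mantle fills any gap and the z_c terms cancel.
Column A: 1776×0.9193 + 13270×2.664 + x×2.987 + (z_c − 15046 − x)×3.383
Column B: 4134×0 + 7422×2.821 + 9254×3.046 + (z_c − 4134 − 16676)×3.383
The z_c×3.383 term appears on both sides and cancels. Collect the known terms of each column as K = Σ(ρt)_known − 3.383 × (depth of known layers): K_A = 36983.9568 − 3.383×15046 = −13916.6612; K_B = 49125.146 − 3.383×(4134 + 16676) = −21275.084.
Balance: K_A − x×(3.383 − 2.987) = K_B, so x = (K_A − K_B)/(3.383 − 2.987) = 7358.42/0.396 = 18600 m.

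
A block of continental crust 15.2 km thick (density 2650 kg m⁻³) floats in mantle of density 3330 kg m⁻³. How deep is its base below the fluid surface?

Draft d = t ρ_obj/ρ_fluid = 15.2 km × 2650/3330 = 12.1 km.

12.1 km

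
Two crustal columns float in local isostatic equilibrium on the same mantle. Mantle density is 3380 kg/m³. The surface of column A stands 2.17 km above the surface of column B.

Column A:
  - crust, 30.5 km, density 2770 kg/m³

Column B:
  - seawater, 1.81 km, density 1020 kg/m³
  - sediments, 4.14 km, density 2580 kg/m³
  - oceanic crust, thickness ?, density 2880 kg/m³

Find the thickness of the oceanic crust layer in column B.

7.37 km

Take the compensation level at the base of the deeper column (depth z_c below the surface of column A) and equate Σ ρ_i t_i down to z_c; mantle fills any gap and the z_c terms cancel.
Column A: 30.5×2770 + (z_c − 30.5)×3380
Column B: 2.17×0 + 1.81×1020 + 4.14×2580 + x×2880 + (z_c − 2.17 − 5.95 − x)×3380
The z_c×3380 term appears on both sides and cancels. Collect the known terms of each column as K = Σ(ρt)_known − 3380 × (depth of known layers): K_A = 84485 − 3380×30.5 = −18605; K_B = 12527.4 − 3380×(2.17 + 5.95) = −14918.2.
Balance: K_A = K_B − x×(3380 − 2880), so x = (K_B − K_A)/(3380 − 2880) = 3686.8/500 = 7.37 km.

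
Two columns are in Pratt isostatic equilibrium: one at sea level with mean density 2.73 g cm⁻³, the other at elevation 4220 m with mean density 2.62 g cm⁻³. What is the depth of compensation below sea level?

101000 m

ρ_ref D = ρ (D + h) → D (ρ_ref − ρ) = ρ h.
D = ρ h/(ρ_ref − ρ) = 2.62 × 4220 m/(2.73 − 2.62) = 101000 m.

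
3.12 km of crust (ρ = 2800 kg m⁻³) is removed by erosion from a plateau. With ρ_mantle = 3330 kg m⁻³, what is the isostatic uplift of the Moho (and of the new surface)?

2.62 km

Unloading: uplift u = e ρ_c/ρ_m = 3.12 km × 2800/3330 = 2.62 km.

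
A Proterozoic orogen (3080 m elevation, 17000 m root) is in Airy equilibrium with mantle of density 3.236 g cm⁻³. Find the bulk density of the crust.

2.74 g cm⁻³

ρ_c h = (ρ_m − ρ_c) r → ρ_c (h + r) = ρ_m r → ρ_c = ρ_m r / (h + r).
ρ_c = 3.236 × 17000 m / (3080 m + 17000 m) = 2.74 g cm⁻³.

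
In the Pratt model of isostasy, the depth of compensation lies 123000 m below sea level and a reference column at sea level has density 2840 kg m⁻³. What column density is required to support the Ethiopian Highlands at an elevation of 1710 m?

2800 kg m⁻³

Pratt balance: ρ_ref D = ρ (D + h).
ρ = ρ_ref D/(D + h) = 2840 × 123000 m/(123000 m + 1710 m) = 2800 kg m⁻³.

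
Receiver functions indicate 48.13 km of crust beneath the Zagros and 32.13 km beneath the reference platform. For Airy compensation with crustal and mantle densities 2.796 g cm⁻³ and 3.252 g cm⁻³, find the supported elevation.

Excess crust Δ = 48.13 km − 32.13 km = 16 km, split between elevation h and root r with h + r = Δ.
Airy balance ρ_c h = (ρ_m − ρ_c) r gives r = h ρ_c/(ρ_m − ρ_c), so h (1 + ρ_c/(ρ_m − ρ_c)) = Δ, i.e. h = Δ (ρ_m − ρ_c)/ρ_m.
h = 16 km × 0.456/3.252 = 2.24 km.

2.24 km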